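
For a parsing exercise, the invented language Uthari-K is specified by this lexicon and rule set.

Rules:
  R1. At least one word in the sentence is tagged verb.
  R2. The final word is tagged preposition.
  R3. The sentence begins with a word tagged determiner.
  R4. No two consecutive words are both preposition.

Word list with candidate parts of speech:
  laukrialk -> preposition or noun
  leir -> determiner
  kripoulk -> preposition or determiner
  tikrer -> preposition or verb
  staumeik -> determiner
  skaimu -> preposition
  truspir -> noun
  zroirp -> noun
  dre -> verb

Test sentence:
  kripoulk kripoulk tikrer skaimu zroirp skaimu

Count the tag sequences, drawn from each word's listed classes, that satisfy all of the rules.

Candidates per position — 1:kripoulk {preposition,determiner}; 2:kripoulk {preposition,determiner}; 3:tikrer {preposition,verb}; 4:skaimu {preposition}; 5:zroirp {noun}; 6:skaimu {preposition}.
There are 8 candidate sequences in total.
The sequences that satisfy every rule: determiner preposition verb preposition noun preposition; determiner determiner verb preposition noun preposition.
Count = 2.

2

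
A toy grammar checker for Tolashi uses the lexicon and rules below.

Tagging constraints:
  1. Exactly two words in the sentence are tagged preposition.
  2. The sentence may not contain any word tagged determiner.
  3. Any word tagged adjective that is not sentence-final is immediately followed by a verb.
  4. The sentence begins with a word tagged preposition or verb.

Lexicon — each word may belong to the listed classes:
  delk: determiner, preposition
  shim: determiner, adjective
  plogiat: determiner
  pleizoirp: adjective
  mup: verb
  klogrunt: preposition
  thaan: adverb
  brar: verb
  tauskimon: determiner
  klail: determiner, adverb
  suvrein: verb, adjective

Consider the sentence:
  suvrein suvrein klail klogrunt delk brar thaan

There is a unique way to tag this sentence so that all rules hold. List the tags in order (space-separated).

verb verb adverb preposition preposition verb adverb

Candidates per position — 1:suvrein {verb,adjective}; 2:suvrein {verb,adjective}; 3:klail {determiner,adverb}; 4:klogrunt {preposition}; 5:delk {determiner,preposition}; 6:brar {verb}; 7:thaan {adverb}.
Position 1: adjective is ruled out by rule 4; that leaves verb.
Position 2: adjective is ruled out by rule 3; that leaves verb.
Position 3: determiner is ruled out by rule 2; that leaves adverb.
Position 5: determiner is ruled out by rule 1; that leaves preposition.
That leaves exactly one tagging: verb verb adverb preposition preposition verb adverb.
Verifying each rule — rule 1 holds; rule 2 holds; rule 3 holds; rule 4 holds.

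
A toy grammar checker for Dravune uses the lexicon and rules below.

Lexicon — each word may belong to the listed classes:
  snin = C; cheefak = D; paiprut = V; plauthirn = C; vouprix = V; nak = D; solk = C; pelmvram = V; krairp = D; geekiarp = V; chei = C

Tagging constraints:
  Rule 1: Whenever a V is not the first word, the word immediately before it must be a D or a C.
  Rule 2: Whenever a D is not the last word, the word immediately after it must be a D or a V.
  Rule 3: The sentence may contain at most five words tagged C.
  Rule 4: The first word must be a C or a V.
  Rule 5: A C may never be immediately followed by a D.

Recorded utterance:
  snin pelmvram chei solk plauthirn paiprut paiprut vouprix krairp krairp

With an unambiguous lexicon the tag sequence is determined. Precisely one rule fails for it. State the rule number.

Fixed tagging: C V C C C V V V D D.
Applying the rules: R1 fails, R2 ok, R3 ok, R4 ok, R5 ok.
Only rule 1 fails.

1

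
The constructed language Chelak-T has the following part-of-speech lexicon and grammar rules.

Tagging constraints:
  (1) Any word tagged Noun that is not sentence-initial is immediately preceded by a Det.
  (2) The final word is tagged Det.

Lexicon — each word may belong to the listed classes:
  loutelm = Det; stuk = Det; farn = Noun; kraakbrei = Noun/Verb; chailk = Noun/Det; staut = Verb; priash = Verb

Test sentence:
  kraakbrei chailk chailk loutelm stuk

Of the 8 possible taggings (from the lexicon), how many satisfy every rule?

Candidates per position — 1:kraakbrei {Noun,Verb}; 2:chailk {Noun,Det}; 3:chailk {Noun,Det}; 4:loutelm {Det}; 5:stuk {Det}.
There are 8 candidate sequences in total.
The sequences that satisfy every rule: Noun Det Noun Det Det; Noun Det Det Det Det; Verb Det Noun Det Det; Verb Det Det Det Det.
Count = 4.

4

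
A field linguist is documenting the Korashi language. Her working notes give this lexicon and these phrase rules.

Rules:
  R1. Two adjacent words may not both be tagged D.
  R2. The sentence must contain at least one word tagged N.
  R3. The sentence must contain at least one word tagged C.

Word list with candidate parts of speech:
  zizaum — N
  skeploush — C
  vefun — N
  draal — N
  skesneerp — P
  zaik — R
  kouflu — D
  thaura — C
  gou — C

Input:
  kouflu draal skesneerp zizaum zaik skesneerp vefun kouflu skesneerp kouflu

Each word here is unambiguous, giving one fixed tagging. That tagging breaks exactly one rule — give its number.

Fixed tagging: D N P N R P N D P D.
Rule check: R1 ok, R2 ok, R3 fails.
Only rule 3 fails.

3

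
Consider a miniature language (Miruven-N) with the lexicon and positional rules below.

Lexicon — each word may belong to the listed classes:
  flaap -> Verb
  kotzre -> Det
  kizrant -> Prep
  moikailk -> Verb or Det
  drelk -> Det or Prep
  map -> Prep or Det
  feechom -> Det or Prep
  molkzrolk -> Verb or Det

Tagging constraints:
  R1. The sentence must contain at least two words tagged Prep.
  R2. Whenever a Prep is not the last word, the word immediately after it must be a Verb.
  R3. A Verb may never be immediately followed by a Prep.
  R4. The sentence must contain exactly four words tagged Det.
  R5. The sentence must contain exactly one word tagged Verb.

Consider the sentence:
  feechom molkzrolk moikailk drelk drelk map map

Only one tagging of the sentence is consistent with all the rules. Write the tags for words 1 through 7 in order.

Prep Verb Det Det Det Det Prep

Candidates per position — 1:feechom {Det,Prep}; 2:molkzrolk {Verb,Det}; 3:moikailk {Verb,Det}; 4:drelk {Det,Prep}; 5:drelk {Det,Prep}; 6:map {Prep,Det}; 7:map {Prep,Det}.
Position 4: Prep is ruled out by rule 2; that leaves Det.
Position 5: Prep is ruled out by rule 2; that leaves Det.
Position 6: Prep is ruled out by rule 2; that leaves Det.
Position 7: Det is ruled out by rule 1; that leaves Prep.
Position 1: Det is ruled out by rule 1; that leaves Prep.
Position 2: Det is ruled out by rule 2; that leaves Verb.
Position 3: Verb is ruled out by rule 4; that leaves Det.
So the tagging must be: Prep Verb Det Det Det Det Prep.
Checking: rule 1 satisfied; rule 2 satisfied; rule 3 satisfied; rule 4 satisfied; rule 5 satisfied.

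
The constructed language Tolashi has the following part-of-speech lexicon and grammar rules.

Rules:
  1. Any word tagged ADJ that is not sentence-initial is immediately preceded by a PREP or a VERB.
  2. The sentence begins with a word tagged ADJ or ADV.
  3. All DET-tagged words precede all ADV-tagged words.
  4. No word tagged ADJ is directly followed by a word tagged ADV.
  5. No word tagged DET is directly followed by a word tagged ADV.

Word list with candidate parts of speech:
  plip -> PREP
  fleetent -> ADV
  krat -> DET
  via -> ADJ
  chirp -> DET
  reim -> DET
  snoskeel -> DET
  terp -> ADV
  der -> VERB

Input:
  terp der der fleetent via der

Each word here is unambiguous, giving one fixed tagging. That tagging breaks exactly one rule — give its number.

1

Fixed tagging: ADV VERB VERB ADV ADJ VERB.
Rule check: R1 ✗, R2 ✓, R3 ✓, R4 ✓, R5 ✓.
Only rule 1 fails.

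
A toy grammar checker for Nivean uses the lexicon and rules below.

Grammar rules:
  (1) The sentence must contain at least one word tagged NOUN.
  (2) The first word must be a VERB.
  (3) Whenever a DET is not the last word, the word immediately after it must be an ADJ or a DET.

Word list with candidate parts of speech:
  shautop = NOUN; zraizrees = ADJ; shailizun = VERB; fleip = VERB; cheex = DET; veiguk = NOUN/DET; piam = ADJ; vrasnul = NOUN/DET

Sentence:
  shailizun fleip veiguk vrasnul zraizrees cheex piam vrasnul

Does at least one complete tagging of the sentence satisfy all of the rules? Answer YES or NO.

Candidates per position — 1:shailizun {VERB}; 2:fleip {VERB}; 3:veiguk {NOUN,DET}; 4:vrasnul {NOUN,DET}; 5:zraizrees {ADJ}; 6:cheex {DET}; 7:piam {ADJ}; 8:vrasnul {NOUN,DET}.
One satisfying assignment: VERB VERB NOUN NOUN ADJ DET ADJ NOUN.
Check: rule 1 holds; rule 2 holds; rule 3 holds.

YES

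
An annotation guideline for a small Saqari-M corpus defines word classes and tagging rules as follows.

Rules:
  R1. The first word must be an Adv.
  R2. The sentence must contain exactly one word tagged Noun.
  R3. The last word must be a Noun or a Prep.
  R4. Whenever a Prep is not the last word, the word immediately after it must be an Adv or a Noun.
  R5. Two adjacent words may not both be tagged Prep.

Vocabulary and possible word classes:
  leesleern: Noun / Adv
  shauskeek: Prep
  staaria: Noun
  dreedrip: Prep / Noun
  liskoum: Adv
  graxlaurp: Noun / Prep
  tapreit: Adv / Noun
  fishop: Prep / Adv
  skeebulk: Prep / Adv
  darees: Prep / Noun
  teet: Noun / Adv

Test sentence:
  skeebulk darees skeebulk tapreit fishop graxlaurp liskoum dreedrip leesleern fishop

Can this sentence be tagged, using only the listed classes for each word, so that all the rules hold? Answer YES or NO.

YES

Candidates per position — 1:skeebulk {Prep,Adv}; 2:darees {Prep,Noun}; 3:skeebulk {Prep,Adv}; 4:tapreit {Adv,Noun}; 5:fishop {Prep,Adv}; 6:graxlaurp {Noun,Prep}; 7:liskoum {Adv}; 8:dreedrip {Prep,Noun}; 9:leesleern {Noun,Adv}; 10:fishop {Prep,Adv}.
One satisfying assignment: Adv Prep Adv Adv Prep Noun Adv Prep Adv Prep.
Checking: rule 1 ok; rule 2 ok; rule 3 ok; rule 4 ok; rule 5 ok.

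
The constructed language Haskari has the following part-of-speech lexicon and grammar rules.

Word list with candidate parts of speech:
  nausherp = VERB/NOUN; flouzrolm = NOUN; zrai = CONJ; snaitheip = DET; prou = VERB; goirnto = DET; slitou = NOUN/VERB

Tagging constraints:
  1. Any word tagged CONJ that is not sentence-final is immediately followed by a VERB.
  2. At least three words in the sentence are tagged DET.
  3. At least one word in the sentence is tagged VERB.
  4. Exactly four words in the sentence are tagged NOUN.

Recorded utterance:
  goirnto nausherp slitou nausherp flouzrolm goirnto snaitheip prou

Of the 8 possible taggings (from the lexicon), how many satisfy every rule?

Candidates per position — 1:goirnto {DET}; 2:nausherp {VERB,NOUN}; 3:slitou {NOUN,VERB}; 4:nausherp {VERB,NOUN}; 5:flouzrolm {NOUN}; 6:goirnto {DET}; 7:snaitheip {DET}; 8:prou {VERB}.
There are 8 candidate sequences in total.
The sequences that satisfy every rule: DET NOUN NOUN NOUN NOUN DET DET VERB.
Count = 1.

1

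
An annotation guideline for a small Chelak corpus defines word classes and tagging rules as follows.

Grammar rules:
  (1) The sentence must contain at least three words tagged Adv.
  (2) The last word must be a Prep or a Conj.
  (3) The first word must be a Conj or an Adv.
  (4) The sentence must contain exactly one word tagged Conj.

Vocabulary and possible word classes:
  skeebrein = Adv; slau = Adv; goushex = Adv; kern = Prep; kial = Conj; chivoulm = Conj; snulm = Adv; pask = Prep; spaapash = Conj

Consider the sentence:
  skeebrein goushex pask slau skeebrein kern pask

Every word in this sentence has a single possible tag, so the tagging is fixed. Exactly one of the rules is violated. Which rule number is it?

4

Fixed tagging: Adv Adv Prep Adv Adv Prep Prep.
Checking each rule: R1 holds, R2 holds, R3 holds, R4 violated.
Only rule 4 fails.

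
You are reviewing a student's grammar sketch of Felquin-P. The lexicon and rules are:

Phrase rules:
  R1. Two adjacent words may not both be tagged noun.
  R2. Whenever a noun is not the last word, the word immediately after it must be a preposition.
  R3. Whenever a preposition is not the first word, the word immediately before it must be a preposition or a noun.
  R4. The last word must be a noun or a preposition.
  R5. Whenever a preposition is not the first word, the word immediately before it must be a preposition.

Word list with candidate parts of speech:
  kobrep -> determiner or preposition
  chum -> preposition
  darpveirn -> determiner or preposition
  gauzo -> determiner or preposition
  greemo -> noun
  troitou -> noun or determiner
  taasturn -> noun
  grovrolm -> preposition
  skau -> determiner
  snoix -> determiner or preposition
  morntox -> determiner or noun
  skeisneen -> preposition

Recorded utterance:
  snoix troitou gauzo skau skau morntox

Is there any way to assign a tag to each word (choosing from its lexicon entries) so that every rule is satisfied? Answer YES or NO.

YES

Candidates per position — 1:snoix {determiner,preposition}; 2:troitou {noun,determiner}; 3:gauzo {determiner,preposition}; 4:skau {determiner}; 5:skau {determiner}; 6:morntox {determiner,noun}.
One satisfying assignment: determiner determiner determiner determiner determiner noun.
Checking: rule 1 satisfied; rule 2 satisfied; rule 3 satisfied; rule 4 satisfied; rule 5 satisfied.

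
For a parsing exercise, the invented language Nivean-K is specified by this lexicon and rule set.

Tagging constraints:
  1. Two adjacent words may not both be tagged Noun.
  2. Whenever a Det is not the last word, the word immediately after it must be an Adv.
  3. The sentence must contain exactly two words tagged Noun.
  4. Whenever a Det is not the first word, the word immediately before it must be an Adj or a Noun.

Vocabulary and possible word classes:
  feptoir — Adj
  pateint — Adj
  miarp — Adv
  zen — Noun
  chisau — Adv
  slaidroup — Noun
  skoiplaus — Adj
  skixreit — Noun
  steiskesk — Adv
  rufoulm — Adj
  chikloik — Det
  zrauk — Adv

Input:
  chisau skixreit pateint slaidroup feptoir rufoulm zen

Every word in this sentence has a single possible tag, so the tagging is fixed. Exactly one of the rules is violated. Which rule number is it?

Fixed tagging: Adv Noun Adj Noun Adj Adj Noun.
Rule check: R1 ok, R2 ok, R3 fails, R4 ok.
Only rule 3 fails.

3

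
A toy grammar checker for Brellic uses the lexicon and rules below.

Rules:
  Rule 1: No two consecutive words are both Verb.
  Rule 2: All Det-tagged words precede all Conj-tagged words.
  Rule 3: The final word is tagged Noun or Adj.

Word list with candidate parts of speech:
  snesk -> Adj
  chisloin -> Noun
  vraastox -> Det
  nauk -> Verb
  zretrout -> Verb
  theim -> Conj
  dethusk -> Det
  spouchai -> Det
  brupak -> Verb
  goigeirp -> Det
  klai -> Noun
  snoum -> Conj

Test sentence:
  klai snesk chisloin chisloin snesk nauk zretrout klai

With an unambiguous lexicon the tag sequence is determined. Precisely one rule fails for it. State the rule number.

Fixed tagging: Noun Adj Noun Noun Adj Verb Verb Noun.
Checking each rule: R1 ✗, R2 ✓, R3 ✓.
Only rule 1 fails.

1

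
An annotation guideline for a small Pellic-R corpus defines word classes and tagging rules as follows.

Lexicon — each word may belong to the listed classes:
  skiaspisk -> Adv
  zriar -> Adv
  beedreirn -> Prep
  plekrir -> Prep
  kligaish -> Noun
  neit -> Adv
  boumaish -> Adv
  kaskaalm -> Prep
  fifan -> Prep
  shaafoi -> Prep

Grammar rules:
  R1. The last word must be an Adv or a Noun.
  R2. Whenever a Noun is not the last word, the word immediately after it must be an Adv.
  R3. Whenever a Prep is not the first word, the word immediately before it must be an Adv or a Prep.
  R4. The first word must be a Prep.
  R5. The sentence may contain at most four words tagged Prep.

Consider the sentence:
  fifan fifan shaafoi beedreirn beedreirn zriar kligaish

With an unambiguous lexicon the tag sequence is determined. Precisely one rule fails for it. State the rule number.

5

Fixed tagging: Prep Prep Prep Prep Prep Adv Noun.
Applying the rules: R1 holds, R2 holds, R3 holds, R4 holds, R5 violated.
Only rule 5 fails.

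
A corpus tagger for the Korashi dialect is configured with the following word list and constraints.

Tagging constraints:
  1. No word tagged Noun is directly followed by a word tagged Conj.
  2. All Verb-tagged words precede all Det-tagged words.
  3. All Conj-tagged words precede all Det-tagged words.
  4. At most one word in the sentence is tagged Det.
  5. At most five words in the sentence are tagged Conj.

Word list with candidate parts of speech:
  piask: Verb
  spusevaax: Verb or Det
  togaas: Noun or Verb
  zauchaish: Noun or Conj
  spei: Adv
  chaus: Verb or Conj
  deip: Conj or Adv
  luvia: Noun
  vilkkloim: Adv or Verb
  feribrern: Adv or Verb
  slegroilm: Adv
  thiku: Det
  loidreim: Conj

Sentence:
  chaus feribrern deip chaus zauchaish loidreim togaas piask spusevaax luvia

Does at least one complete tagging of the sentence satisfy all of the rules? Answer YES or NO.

YES

Candidates per position — 1:chaus {Verb,Conj}; 2:feribrern {Adv,Verb}; 3:deip {Conj,Adv}; 4:chaus {Verb,Conj}; 5:zauchaish {Noun,Conj}; 6:loidreim {Conj}; 7:togaas {Noun,Verb}; 8:piask {Verb}; 9:spusevaax {Verb,Det}; 10:luvia {Noun}.
One satisfying assignment: Conj Verb Adv Conj Conj Conj Noun Verb Det Noun.
Checking: rule 1 ✓; rule 2 ✓; rule 3 ✓; rule 4 ✓; rule 5 ✓.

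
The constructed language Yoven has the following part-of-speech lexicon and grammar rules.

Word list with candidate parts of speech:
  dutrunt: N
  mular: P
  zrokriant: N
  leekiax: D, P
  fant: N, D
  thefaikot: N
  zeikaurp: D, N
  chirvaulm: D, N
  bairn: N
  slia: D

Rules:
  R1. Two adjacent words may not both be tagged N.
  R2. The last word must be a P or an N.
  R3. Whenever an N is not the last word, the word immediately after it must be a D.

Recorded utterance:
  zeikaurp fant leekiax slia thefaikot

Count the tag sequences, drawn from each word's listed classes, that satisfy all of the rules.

Candidates per position — 1:zeikaurp {D,N}; 2:fant {N,D}; 3:leekiax {D,P}; 4:slia {D}; 5:thefaikot {N}.
There are 8 candidate sequences in total.
The sequences that satisfy every rule: D N D D N; D D D D N; D D P D N; N D D D N; N D P D N.
Count = 5.

5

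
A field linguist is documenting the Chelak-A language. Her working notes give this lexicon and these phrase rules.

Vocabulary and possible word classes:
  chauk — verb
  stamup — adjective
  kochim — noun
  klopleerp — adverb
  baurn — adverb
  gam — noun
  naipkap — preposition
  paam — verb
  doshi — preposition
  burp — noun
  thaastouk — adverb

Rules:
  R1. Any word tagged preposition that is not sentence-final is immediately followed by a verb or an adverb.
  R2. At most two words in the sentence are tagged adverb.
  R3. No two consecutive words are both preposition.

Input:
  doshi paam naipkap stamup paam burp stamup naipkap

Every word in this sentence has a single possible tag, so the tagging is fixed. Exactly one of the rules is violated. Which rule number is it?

1

Fixed tagging: preposition verb preposition adjective verb noun adjective preposition.
Rule check: R1 fail, R2 pass, R3 pass.
Only rule 1 fails.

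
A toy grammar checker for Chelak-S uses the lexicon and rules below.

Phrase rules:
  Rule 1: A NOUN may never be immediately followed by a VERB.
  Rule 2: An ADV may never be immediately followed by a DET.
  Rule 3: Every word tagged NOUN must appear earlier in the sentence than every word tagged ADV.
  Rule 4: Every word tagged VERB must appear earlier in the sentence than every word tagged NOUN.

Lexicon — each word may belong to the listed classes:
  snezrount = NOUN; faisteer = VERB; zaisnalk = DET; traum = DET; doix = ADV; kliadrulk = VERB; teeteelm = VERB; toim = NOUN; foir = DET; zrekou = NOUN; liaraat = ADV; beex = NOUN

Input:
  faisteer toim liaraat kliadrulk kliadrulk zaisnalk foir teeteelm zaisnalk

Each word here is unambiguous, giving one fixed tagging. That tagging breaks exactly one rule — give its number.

4

Fixed tagging: VERB NOUN ADV VERB VERB DET DET VERB DET.
Rule check: R1 holds, R2 holds, R3 holds, R4 violated.
Only rule 4 fails.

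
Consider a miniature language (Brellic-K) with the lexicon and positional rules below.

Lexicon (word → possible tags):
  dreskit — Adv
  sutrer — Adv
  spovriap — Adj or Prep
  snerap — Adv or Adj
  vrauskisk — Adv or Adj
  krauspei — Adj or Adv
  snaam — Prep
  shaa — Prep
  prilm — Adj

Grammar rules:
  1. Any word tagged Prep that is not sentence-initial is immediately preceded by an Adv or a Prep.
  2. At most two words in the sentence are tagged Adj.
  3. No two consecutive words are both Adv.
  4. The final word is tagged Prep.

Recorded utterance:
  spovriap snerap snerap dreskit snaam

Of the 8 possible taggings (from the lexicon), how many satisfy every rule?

Candidates per position — 1:spovriap {Adj,Prep}; 2:snerap {Adv,Adj}; 3:snerap {Adv,Adj}; 4:dreskit {Adv}; 5:snaam {Prep}.
There are 8 candidate sequences in total.
The sequences that satisfy every rule: Adj Adv Adj Adv Prep; Prep Adv Adj Adv Prep; Prep Adj Adj Adv Prep.
Count = 3.

3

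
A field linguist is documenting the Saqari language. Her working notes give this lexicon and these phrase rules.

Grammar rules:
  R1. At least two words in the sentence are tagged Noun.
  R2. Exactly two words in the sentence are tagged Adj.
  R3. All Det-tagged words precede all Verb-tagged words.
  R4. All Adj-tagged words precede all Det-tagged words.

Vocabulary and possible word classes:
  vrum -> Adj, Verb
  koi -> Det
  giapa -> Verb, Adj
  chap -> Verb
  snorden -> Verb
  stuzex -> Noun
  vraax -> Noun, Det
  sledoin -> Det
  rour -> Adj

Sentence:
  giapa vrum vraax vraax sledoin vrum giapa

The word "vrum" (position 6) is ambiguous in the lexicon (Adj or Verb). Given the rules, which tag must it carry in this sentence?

Verb

Candidates per position — 1:giapa {Verb,Adj}; 2:vrum {Adj,Verb}; 3:vraax {Noun,Det}; 4:vraax {Noun,Det}; 5:sledoin {Det}; 6:vrum {Adj,Verb}; 7:giapa {Verb,Adj}.
Position 1: Verb is ruled out by rule 3; that leaves Adj.
Position 2: Verb is ruled out by rule 3; that leaves Adj.
Position 3: Det is ruled out by rule 1; that leaves Noun.
Position 4: Det is ruled out by rule 1; that leaves Noun.
Position 6: Adj is ruled out by rule 2; that leaves Verb.
Position 7: Adj is ruled out by rule 2; that leaves Verb.
The only consistent sequence is: Adj Adj Noun Noun Det Verb Verb.
Rule-by-rule: rule 1 holds; rule 2 holds; rule 3 holds; rule 4 holds.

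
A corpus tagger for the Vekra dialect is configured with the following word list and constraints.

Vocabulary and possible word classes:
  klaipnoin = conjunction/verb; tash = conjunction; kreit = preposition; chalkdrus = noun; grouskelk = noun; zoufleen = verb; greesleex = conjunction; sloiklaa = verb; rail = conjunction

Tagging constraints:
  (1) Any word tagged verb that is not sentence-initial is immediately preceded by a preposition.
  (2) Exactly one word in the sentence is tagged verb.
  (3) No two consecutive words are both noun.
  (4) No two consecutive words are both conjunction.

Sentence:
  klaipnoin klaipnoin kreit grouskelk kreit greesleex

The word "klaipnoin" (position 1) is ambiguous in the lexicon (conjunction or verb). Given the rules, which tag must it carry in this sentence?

Candidates per position — 1:klaipnoin {conjunction,verb}; 2:klaipnoin {conjunction,verb}; 3:kreit {preposition}; 4:grouskelk {noun}; 5:kreit {preposition}; 6:greesleex {conjunction}.
If word 2 were verb, no tagging could satisfy rule 1; so word 2 is conjunction.
If word 1 were conjunction, no tagging could satisfy rule 2; so word 1 is verb.
So the tagging must be: verb conjunction preposition noun preposition conjunction.
Rule-by-rule: rule 1 satisfied; rule 2 satisfied; rule 3 satisfied; rule 4 satisfied.

verb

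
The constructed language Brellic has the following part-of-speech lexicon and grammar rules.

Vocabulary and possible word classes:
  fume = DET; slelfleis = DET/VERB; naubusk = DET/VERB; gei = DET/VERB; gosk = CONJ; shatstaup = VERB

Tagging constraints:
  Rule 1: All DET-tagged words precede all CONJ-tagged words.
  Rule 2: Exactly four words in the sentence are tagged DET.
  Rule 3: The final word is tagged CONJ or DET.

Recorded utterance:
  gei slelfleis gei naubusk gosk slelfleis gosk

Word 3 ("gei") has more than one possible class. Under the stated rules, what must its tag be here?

DET

Candidates per position — 1:gei {DET,VERB}; 2:slelfleis {DET,VERB}; 3:gei {DET,VERB}; 4:naubusk {DET,VERB}; 5:gosk {CONJ}; 6:slelfleis {DET,VERB}; 7:gosk {CONJ}.
If word 6 were DET, no tagging could satisfy rule 1; so word 6 is VERB.
If word 1 were VERB, no tagging could satisfy rule 2; so word 1 is DET.
If word 2 were VERB, no tagging could satisfy rule 2; so word 2 is DET.
If word 3 were VERB, no tagging could satisfy rule 2; so word 3 is DET.
If word 4 were VERB, no tagging could satisfy rule 2; so word 4 is DET.
The only consistent sequence is: DET DET DET DET CONJ VERB CONJ.
Verifying each rule — rule 1 satisfied; rule 2 satisfied; rule 3 satisfied.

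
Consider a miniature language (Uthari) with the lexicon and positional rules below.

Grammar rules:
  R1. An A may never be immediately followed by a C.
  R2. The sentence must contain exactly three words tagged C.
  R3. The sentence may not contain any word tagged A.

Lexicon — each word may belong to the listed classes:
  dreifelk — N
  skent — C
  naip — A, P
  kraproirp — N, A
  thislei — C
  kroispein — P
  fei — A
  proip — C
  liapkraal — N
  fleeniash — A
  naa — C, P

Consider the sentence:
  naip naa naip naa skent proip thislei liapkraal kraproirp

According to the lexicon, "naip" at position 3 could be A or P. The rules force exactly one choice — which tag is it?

P

Candidates per position — 1:naip {A,P}; 2:naa {C,P}; 3:naip {A,P}; 4:naa {C,P}; 5:skent {C}; 6:proip {C}; 7:thislei {C}; 8:liapkraal {N}; 9:kraproirp {N,A}.
Position 1: A is ruled out by rule 3; that leaves P.
Position 2: C is ruled out by rule 2; that leaves P.
Position 3: A is ruled out by rule 3; that leaves P.
Position 4: C is ruled out by rule 2; that leaves P.
Position 9: A is ruled out by rule 3; that leaves N.
The only consistent sequence is: P P P P C C C N N.
Checking: rule 1 holds; rule 2 holds; rule 3 holds.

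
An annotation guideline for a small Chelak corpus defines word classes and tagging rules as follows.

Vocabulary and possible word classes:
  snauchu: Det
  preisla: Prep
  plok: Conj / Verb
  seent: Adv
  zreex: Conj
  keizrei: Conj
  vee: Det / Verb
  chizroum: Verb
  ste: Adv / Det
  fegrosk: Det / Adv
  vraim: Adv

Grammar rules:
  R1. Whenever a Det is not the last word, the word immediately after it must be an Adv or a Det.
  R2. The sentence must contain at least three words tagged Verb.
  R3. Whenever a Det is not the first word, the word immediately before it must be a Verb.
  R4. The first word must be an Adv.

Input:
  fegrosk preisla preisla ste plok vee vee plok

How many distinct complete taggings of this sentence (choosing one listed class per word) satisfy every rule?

Candidates per position — 1:fegrosk {Det,Adv}; 2:preisla {Prep}; 3:preisla {Prep}; 4:ste {Adv,Det}; 5:plok {Conj,Verb}; 6:vee {Det,Verb}; 7:vee {Det,Verb}; 8:plok {Conj,Verb}.
There are 64 candidate sequences in total.
The sequences that satisfy every rule: Adv Prep Prep Adv Conj Verb Verb Verb; Adv Prep Prep Adv Verb Verb Verb Conj; Adv Prep Prep Adv Verb Verb Verb Verb.
Count = 3.

3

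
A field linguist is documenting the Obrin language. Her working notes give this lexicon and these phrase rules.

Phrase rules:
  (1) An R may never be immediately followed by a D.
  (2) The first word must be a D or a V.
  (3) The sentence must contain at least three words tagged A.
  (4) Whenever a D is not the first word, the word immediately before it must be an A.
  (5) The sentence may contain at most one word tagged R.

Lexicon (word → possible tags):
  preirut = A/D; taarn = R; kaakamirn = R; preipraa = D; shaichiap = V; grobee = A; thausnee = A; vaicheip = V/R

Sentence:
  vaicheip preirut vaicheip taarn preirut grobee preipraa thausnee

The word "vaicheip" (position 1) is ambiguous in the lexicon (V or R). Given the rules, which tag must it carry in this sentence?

Candidates per position — 1:vaicheip {V,R}; 2:preirut {A,D}; 3:vaicheip {V,R}; 4:taarn {R}; 5:preirut {A,D}; 6:grobee {A}; 7:preipraa {D}; 8:thausnee {A}.
Position 1: R is ruled out by rule 2; that leaves V.
Position 2: D is ruled out by rule 4; that leaves A.
Position 3: R is ruled out by rule 5; that leaves V.
Position 5: D is ruled out by rule 1; that leaves A.
That leaves exactly one tagging: V A V R A A D A.
Verifying each rule — rule 1 satisfied; rule 2 satisfied; rule 3 satisfied; rule 4 satisfied; rule 5 satisfied.

V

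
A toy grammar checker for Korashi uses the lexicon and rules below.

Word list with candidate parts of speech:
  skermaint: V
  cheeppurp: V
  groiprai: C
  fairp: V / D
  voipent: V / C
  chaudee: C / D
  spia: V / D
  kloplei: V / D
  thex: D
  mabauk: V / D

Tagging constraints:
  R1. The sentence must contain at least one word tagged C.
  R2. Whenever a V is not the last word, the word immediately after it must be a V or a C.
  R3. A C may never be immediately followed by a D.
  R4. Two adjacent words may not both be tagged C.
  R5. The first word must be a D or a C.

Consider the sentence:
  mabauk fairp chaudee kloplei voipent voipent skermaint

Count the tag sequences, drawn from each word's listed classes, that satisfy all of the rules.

10

Candidates per position — 1:mabauk {V,D}; 2:fairp {V,D}; 3:chaudee {C,D}; 4:kloplei {V,D}; 5:voipent {V,C}; 6:voipent {V,C}; 7:skermaint {V}.
There are 64 candidate sequences in total.
Checking each against the rules leaves 10 sequences.
Count = 10.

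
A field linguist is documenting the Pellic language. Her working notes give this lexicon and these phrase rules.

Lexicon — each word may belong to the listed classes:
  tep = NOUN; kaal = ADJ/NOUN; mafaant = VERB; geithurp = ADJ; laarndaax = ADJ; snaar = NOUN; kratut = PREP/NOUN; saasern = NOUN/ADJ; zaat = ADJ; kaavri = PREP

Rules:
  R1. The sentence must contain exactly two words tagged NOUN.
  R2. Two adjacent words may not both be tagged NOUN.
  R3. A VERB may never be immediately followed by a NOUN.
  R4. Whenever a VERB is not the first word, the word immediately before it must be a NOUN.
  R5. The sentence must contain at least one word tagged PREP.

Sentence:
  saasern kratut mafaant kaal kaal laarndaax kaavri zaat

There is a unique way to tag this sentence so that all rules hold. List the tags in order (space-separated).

ADJ NOUN VERB ADJ NOUN ADJ PREP ADJ

Candidates per position — 1:saasern {NOUN,ADJ}; 2:kratut {PREP,NOUN}; 3:mafaant {VERB}; 4:kaal {ADJ,NOUN}; 5:kaal {ADJ,NOUN}; 6:laarndaax {ADJ}; 7:kaavri {PREP}; 8:zaat {ADJ}.
Position 2: PREP is ruled out by rule 4; that leaves NOUN.
Position 4: NOUN is ruled out by rule 3; that leaves ADJ.
Position 1: NOUN is ruled out by rule 2; that leaves ADJ.
Position 5: ADJ is ruled out by rule 1; that leaves NOUN.
The unique satisfying tagging is: ADJ NOUN VERB ADJ NOUN ADJ PREP ADJ.
Checking: rule 1 holds; rule 2 holds; rule 3 holds; rule 4 holds; rule 5 holds.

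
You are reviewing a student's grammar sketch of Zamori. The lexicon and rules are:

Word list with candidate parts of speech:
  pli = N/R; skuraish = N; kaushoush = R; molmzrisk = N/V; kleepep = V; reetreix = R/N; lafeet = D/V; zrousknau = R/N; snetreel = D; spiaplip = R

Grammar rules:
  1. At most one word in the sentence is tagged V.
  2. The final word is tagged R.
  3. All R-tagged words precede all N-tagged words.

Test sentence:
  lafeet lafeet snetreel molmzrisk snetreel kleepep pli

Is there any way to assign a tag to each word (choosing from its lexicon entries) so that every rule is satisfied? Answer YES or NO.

NO

Candidates per position — 1:lafeet {D,V}; 2:lafeet {D,V}; 3:snetreel {D}; 4:molmzrisk {N,V}; 5:snetreel {D}; 6:kleepep {V}; 7:pli {N,R}.
Every candidate sequence violates at least one rule; no consistent tagging exists.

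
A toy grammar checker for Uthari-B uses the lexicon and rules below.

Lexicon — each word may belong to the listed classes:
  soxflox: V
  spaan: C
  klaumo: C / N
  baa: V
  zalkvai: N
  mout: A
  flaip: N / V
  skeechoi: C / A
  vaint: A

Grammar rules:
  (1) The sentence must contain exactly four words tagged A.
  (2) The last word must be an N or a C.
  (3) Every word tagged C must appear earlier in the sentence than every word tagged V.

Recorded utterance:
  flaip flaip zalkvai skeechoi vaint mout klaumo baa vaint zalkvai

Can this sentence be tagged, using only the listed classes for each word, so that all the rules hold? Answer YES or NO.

YES

Candidates per position — 1:flaip {N,V}; 2:flaip {N,V}; 3:zalkvai {N}; 4:skeechoi {C,A}; 5:vaint {A}; 6:mout {A}; 7:klaumo {C,N}; 8:baa {V}; 9:vaint {A}; 10:zalkvai {N}.
One satisfying assignment: V N N A A A N V A N.
Check: rule 1 ok; rule 2 ok; rule 3 ok.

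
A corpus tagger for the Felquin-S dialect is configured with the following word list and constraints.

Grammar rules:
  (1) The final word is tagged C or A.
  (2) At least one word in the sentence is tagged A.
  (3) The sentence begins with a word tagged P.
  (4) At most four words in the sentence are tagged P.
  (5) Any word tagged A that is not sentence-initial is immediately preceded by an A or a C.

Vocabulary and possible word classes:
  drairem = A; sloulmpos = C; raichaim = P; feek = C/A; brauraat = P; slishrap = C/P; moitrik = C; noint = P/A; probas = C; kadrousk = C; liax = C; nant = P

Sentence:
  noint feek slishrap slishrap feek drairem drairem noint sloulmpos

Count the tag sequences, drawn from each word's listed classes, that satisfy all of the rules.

Candidates per position — 1:noint {P,A}; 2:feek {C,A}; 3:slishrap {C,P}; 4:slishrap {C,P}; 5:feek {C,A}; 6:drairem {A}; 7:drairem {A}; 8:noint {P,A}; 9:sloulmpos {C}.
There are 64 candidate sequences in total.
Checking each against the rules leaves 12 sequences.
Count = 12.

12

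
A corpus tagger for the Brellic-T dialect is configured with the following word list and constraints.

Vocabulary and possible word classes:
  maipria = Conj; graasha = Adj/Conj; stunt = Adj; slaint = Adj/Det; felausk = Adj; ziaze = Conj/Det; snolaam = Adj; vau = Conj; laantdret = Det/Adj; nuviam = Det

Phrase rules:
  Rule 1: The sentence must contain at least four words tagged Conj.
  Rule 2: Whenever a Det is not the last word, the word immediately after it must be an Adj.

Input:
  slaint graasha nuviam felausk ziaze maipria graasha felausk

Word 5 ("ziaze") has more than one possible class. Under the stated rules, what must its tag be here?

Candidates per position — 1:slaint {Adj,Det}; 2:graasha {Adj,Conj}; 3:nuviam {Det}; 4:felausk {Adj}; 5:ziaze {Conj,Det}; 6:maipria {Conj}; 7:graasha {Adj,Conj}; 8:felausk {Adj}.
If word 2 were Adj, no tagging could satisfy rule 1; so word 2 is Conj.
If word 5 were Det, no tagging could satisfy rule 1; so word 5 is Conj.
If word 7 were Adj, no tagging could satisfy rule 1; so word 7 is Conj.
If word 1 were Det, no tagging could satisfy rule 2; so word 1 is Adj.
The unique satisfying tagging is: Adj Conj Det Adj Conj Conj Conj Adj.
Verifying each rule — rule 1 satisfied; rule 2 satisfied.

Conj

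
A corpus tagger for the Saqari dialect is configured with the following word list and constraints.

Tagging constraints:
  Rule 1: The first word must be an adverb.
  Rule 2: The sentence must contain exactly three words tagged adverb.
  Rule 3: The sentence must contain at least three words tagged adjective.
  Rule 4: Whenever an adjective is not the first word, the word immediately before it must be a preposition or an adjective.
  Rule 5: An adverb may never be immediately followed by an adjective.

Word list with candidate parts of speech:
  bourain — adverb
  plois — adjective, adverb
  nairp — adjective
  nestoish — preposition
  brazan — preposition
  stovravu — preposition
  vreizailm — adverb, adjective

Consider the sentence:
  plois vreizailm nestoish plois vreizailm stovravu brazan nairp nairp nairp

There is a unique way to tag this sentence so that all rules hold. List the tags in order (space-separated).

Candidates per position — 1:plois {adjective,adverb}; 2:vreizailm {adverb,adjective}; 3:nestoish {preposition}; 4:plois {adjective,adverb}; 5:vreizailm {adverb,adjective}; 6:stovravu {preposition}; 7:brazan {preposition}; 8:nairp {adjective}; 9:nairp {adjective}; 10:nairp {adjective}.
Word 1 cannot be adjective — rule 1 would then fail for every completion. It is adverb.
Word 2 cannot be adjective — rule 4 would then fail for every completion. It is adverb.
The remaining ambiguous positions (4, 5) are resolved jointly — only one combination satisfies every rule.
So the tagging must be: adverb adverb preposition adjective adverb preposition preposition adjective adjective adjective.
Check: rule 1 holds; rule 2 holds; rule 3 holds; rule 4 holds; rule 5 holds.

adverb adverb preposition adjective adverb preposition preposition adjective adjective adjective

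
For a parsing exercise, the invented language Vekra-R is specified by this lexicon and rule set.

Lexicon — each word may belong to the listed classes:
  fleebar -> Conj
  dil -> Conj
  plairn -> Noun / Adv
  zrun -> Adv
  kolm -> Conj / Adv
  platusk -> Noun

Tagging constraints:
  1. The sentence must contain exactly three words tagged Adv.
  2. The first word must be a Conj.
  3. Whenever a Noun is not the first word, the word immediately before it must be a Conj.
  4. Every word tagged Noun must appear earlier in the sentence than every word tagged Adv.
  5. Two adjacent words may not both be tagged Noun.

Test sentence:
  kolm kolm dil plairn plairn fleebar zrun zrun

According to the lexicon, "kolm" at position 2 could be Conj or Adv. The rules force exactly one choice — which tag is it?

Candidates per position — 1:kolm {Conj,Adv}; 2:kolm {Conj,Adv}; 3:dil {Conj}; 4:plairn {Noun,Adv}; 5:plairn {Noun,Adv}; 6:fleebar {Conj}; 7:zrun {Adv}; 8:zrun {Adv}.
Position 1: tagging it Adv would leave rule 2 unsatisfiable, so it must be Conj.
Position 5: tagging it Noun would leave rule 3 unsatisfiable, so it must be Adv.
Position 2: tagging it Adv would leave rule 1 unsatisfiable, so it must be Conj.
Position 4: tagging it Adv would leave rule 1 unsatisfiable, so it must be Noun.
So the tagging must be: Conj Conj Conj Noun Adv Conj Adv Adv.
Rule-by-rule: rule 1 holds; rule 2 holds; rule 3 holds; rule 4 holds; rule 5 holds.

Conj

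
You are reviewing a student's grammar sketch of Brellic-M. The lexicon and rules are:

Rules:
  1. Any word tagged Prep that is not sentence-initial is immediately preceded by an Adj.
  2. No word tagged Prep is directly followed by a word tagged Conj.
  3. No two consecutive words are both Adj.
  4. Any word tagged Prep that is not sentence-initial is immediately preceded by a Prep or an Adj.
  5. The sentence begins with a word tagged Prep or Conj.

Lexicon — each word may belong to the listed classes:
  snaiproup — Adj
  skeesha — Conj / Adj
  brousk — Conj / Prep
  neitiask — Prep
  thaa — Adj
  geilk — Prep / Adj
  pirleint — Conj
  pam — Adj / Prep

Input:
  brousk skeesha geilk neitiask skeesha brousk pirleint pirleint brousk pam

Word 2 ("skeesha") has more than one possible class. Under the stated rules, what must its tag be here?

Candidates per position — 1:brousk {Conj,Prep}; 2:skeesha {Conj,Adj}; 3:geilk {Prep,Adj}; 4:neitiask {Prep}; 5:skeesha {Conj,Adj}; 6:brousk {Conj,Prep}; 7:pirleint {Conj}; 8:pirleint {Conj}; 9:brousk {Conj,Prep}; 10:pam {Adj,Prep}.
If word 3 were Prep, no tagging could satisfy rule 1; so word 3 is Adj.
If word 5 were Conj, no tagging could satisfy rule 2; so word 5 is Adj.
If word 6 were Prep, no tagging could satisfy rule 2; so word 6 is Conj.
If word 9 were Prep, no tagging could satisfy rule 1; so word 9 is Conj.
If word 10 were Prep, no tagging could satisfy rule 1; so word 10 is Adj.
If word 2 were Adj, no tagging could satisfy rule 3; so word 2 is Conj.
If word 1 were Prep, no tagging could satisfy rule 2; so word 1 is Conj.
So the tagging must be: Conj Conj Adj Prep Adj Conj Conj Conj Conj Adj.
Checking: rule 1 ✓; rule 2 ✓; rule 3 ✓; rule 4 ✓; rule 5 ✓.

Conj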